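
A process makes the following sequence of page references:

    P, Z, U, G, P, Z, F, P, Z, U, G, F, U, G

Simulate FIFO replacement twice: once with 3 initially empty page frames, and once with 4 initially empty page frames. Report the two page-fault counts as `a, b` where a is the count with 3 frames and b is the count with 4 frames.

3 frames: F F F F F F F . . F F . . . → 9 faults.
4 frames: F F F F . . F F F F F F . . → 10 faults.
10 > 9: adding a frame increased faults — Belady's anomaly.

9, 10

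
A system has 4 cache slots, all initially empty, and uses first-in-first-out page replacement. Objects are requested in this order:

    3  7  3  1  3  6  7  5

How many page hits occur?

3 -> fault, frames (3)
7 -> fault, frames (3 7)
3 -> hit
1 -> fault, frames (3 7 1)
3 -> hit
6 -> fault, frames (3 7 1 6)
7 -> hit
5 -> fault, evict 3, frames (7 1 6 5)
Hits: 3.

3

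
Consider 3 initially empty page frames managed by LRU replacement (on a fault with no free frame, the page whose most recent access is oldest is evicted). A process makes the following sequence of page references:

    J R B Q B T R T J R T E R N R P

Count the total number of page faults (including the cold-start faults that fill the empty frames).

J → miss, frames [J]
R → miss, frames [J, R]
B → miss, frames [J, R, B]
Q → miss, evict J, frames [R, B, Q]
B → hit
T → miss, evict R, frames [Q, B, T]
R → miss, evict Q, frames [B, T, R]
T → hit
J → miss, evict B, frames [R, T, J]
R → hit
T → hit
E → miss, evict J, frames [R, T, E]
R → hit
N → miss, evict T, frames [E, R, N]
R → hit
P → miss, evict E, frames [N, R, P]
Page faults: 10.

10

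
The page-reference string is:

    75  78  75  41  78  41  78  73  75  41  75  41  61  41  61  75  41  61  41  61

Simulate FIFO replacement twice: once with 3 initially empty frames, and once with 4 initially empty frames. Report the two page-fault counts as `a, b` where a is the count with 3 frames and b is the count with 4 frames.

3 frames: F F . F . . . F F . . . F F . . . . . . → 7 faults.
4 frames: F F . F . . . F . . . . F . . F . . . . → 6 faults.
6 < 7: adding a frame reduced faults, as is typical.

7, 6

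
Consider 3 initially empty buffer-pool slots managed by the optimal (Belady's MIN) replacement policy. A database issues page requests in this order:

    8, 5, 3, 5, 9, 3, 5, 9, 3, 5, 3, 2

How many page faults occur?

5

8 -> fault, frames {8}
5 -> fault, frames {8,5}
3 -> fault, frames {8,5,3}
5 -> hit
9 -> fault, evict 8, frames {5,3,9}
3 -> hit
5 -> hit
9 -> hit
3 -> hit
5 -> hit
3 -> hit
2 -> fault, evict 9, frames {5,3,2}
Page faults: 5.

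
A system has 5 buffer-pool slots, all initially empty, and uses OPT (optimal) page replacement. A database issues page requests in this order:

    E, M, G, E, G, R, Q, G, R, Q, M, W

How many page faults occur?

6

E -> miss, frames {E}
M -> miss, frames {E,M}
G -> miss, frames {E,M,G}
E -> hit
G -> hit
R -> miss, frames {E,M,G,R}
Q -> miss, frames {E,M,G,R,Q}
G -> hit
R -> hit
Q -> hit
M -> hit
W -> miss, evict Q, frames {E,M,G,R,W}
Page faults: 6.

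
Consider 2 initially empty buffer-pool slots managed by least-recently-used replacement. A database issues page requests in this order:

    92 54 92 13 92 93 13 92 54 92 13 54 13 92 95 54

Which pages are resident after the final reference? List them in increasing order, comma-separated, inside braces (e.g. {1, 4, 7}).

{54, 95}

92: miss, frames {92}
54: miss, frames {92,54}
92: hit
13: miss, evict 54, frames {92,13}
92: hit
93: miss, evict 13, frames {92,93}
13: miss, evict 92, frames {93,13}
92: miss, evict 93, frames {13,92}
54: miss, evict 13, frames {92,54}
92: hit
13: miss, evict 54, frames {92,13}
54: miss, evict 92, frames {13,54}
13: hit
92: miss, evict 54, frames {13,92}
95: miss, evict 13, frames {92,95}
54: miss, evict 92, frames {95,54}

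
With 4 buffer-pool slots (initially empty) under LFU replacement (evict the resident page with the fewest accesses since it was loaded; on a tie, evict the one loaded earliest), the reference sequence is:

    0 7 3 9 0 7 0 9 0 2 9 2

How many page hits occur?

0 → miss, frames {0}
7 → miss, frames {0,7}
3 → miss, frames {0,7,3}
9 → miss, frames {0,7,3,9}
0 → hit
7 → hit
0 → hit
9 → hit
0 → hit
2 → miss, evict 3, frames {0,7,9,2}
9 → hit
2 → hit
Hits: 7.

7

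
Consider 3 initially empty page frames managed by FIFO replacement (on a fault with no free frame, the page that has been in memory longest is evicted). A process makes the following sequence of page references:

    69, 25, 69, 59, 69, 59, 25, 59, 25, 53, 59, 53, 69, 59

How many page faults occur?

69: miss, frames [69]
25: miss, frames [69, 25]
69: hit
59: miss, frames [69, 25, 59]
69: hit
59: hit
25: hit
59: hit
25: hit
53: miss, evict 69, frames [25, 59, 53]
59: hit
53: hit
69: miss, evict 25, frames [59, 53, 69]
59: hit
Page faults: 5.

5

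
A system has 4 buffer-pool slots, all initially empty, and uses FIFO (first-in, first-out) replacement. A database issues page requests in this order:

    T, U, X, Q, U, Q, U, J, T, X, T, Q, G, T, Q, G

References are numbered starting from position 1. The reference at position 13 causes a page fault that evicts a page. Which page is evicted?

X

pos 1: T: fault, frames [T]
pos 2: U: fault, frames [T, U]
pos 3: X: fault, frames [T, U, X]
pos 4: Q: fault, frames [T, U, X, Q]
pos 5: U: hit
pos 6: Q: hit
pos 7: U: hit
pos 8: J: fault, evict T, frames [U, X, Q, J]
pos 9: T: fault, evict U, frames [X, Q, J, T]
pos 10: X: hit
pos 11: T: hit
pos 12: Q: hit
pos 13: G: fault, evict X, frames [Q, J, T, G]
At position 13, page X is evicted.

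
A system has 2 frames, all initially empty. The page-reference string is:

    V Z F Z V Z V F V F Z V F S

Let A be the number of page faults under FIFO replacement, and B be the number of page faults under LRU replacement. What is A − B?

1

Under FIFO: F F F . F F . F F . F . F F → 10 faults.
Under LRU: F F F . F . . F . . F F F F → 9 faults.
A − B = 10 − 9 = 1.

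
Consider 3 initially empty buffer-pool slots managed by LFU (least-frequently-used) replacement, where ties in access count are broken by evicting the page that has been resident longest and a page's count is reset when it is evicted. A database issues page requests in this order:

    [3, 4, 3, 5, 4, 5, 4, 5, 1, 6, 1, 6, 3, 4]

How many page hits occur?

6

3 → miss, frames [3]
4 → miss, frames [3, 4]
3 → hit
5 → miss, frames [3, 4, 5]
4 → hit
5 → hit
4 → hit
5 → hit
1 → miss, evict 3, frames [4, 5, 1]
6 → miss, evict 1, frames [4, 5, 6]
1 → miss, evict 6, frames [4, 5, 1]
6 → miss, evict 1, frames [4, 5, 6]
3 → miss, evict 6, frames [4, 5, 3]
4 → hit
Hits: 6.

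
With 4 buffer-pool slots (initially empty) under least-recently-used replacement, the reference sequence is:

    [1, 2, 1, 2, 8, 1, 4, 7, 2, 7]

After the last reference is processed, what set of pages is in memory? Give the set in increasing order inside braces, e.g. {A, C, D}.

{1, 2, 4, 7}

1: fault, frames (1)
2: fault, frames (1 2)
1: hit
2: hit
8: fault, frames (1 2 8)
1: hit
4: fault, frames (2 8 1 4)
7: fault, evict 2, frames (8 1 4 7)
2: fault, evict 8, frames (1 4 7 2)
7: hit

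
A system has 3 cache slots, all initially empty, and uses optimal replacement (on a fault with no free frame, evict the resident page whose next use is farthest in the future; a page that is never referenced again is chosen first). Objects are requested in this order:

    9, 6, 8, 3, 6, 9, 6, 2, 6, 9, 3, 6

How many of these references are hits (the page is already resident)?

9 → miss, frames {9}
6 → miss, frames {9,6}
8 → miss, frames {9,6,8}
3 → miss, evict 8, frames {9,6,3}
6 → hit
9 → hit
6 → hit
2 → miss, evict 3, frames {9,6,2}
6 → hit
9 → hit
3 → miss, evict 2, frames {9,6,3}
6 → hit
Hits: 6.

6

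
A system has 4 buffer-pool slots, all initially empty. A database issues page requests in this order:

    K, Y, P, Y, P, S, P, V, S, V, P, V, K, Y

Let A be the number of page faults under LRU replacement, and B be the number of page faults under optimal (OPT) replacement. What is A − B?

Under LRU: F F F . . F . F . . . . F F → 7 faults.
Under OPT: F F F . . F . F . . . . . F → 6 faults.
A − B = 7 − 6 = 1.

1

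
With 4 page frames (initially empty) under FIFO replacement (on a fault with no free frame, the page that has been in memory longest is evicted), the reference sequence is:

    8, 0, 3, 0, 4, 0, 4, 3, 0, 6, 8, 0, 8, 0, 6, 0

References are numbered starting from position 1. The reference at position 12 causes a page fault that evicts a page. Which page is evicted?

pos 1: 8 -> miss, frames [8]
pos 2: 0 -> miss, frames [8, 0]
pos 3: 3 -> miss, frames [8, 0, 3]
pos 4: 0 -> hit
pos 5: 4 -> miss, frames [8, 0, 3, 4]
pos 6: 0 -> hit
pos 7: 4 -> hit
pos 8: 3 -> hit
pos 9: 0 -> hit
pos 10: 6 -> miss, evict 8, frames [0, 3, 4, 6]
pos 11: 8 -> miss, evict 0, frames [3, 4, 6, 8]
pos 12: 0 -> miss, evict 3, frames [4, 6, 8, 0]
At position 12, page 3 is evicted.

3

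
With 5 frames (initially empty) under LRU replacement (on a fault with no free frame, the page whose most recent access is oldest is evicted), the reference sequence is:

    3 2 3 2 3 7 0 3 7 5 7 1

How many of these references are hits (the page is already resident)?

6

3 -> miss, frames {3}
2 -> miss, frames {3,2}
3 -> hit
2 -> hit
3 -> hit
7 -> miss, frames {2,3,7}
0 -> miss, frames {2,3,7,0}
3 -> hit
7 -> hit
5 -> miss, frames {2,0,3,7,5}
7 -> hit
1 -> miss, evict 2, frames {0,3,5,7,1}
Hits: 6.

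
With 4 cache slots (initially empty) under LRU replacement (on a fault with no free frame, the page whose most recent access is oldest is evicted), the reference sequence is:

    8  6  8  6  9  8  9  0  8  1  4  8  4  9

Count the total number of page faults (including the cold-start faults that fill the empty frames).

7

8 -> fault, frames [8]
6 -> fault, frames [8, 6]
8 -> hit
6 -> hit
9 -> fault, frames [8, 6, 9]
8 -> hit
9 -> hit
0 -> fault, frames [6, 8, 9, 0]
8 -> hit
1 -> fault, evict 6, frames [9, 0, 8, 1]
4 -> fault, evict 9, frames [0, 8, 1, 4]
8 -> hit
4 -> hit
9 -> fault, evict 0, frames [1, 8, 4, 9]
Page faults: 7.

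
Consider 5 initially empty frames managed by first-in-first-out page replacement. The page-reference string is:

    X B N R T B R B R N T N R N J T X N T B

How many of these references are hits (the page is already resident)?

X: fault, frames {X}
B: fault, frames {X,B}
N: fault, frames {X,B,N}
R: fault, frames {X,B,N,R}
T: fault, frames {X,B,N,R,T}
B: hit
R: hit
B: hit
R: hit
N: hit
T: hit
N: hit
R: hit
N: hit
J: fault, evict X, frames {B,N,R,T,J}
T: hit
X: fault, evict B, frames {N,R,T,J,X}
N: hit
T: hit
B: fault, evict N, frames {R,T,J,X,B}
Hits: 12.

12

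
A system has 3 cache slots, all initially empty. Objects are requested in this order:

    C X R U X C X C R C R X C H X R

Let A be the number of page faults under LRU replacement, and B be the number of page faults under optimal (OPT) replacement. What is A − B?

2

Under LRU: F F F F . F . . F . . . . F . F → 8 faults.
Under OPT: F F F F . . . . F . . . . F . . → 6 faults.
A − B = 8 − 6 = 2.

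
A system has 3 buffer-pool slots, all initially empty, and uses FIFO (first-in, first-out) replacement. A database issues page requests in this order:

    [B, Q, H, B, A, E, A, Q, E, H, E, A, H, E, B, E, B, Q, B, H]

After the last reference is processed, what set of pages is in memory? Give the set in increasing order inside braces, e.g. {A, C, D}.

{B, H, Q}

B -> miss, frames (B)
Q -> miss, frames (B Q)
H -> miss, frames (B Q H)
B -> hit
A -> miss, evict B, frames (Q H A)
E -> miss, evict Q, frames (H A E)
A -> hit
Q -> miss, evict H, frames (A E Q)
E -> hit
H -> miss, evict A, frames (E Q H)
E -> hit
A -> miss, evict E, frames (Q H A)
H -> hit
E -> miss, evict Q, frames (H A E)
B -> miss, evict H, frames (A E B)
E -> hit
B -> hit
Q -> miss, evict A, frames (E B Q)
B -> hit
H -> miss, evict E, frames (B Q H)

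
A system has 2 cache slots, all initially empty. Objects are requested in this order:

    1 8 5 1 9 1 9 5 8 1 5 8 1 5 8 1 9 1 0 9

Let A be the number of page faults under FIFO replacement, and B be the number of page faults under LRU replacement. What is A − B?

-1

Under FIFO: F F F F F . . F F F F F F F F F F . F . → 16 faults.
Under LRU: F F F F F . . F F F F F F F F F F . F F → 17 faults.
A − B = 16 − 17 = -1.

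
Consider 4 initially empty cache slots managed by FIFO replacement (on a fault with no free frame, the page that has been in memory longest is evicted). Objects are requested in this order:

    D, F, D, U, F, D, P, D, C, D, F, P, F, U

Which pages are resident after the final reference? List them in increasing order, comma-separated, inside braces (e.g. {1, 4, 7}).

D -> fault, frames (D)
F -> fault, frames (D F)
D -> hit
U -> fault, frames (D F U)
F -> hit
D -> hit
P -> fault, frames (D F U P)
D -> hit
C -> fault, evict D, frames (F U P C)
D -> fault, evict F, frames (U P C D)
F -> fault, evict U, frames (P C D F)
P -> hit
F -> hit
U -> fault, evict P, frames (C D F U)

{C, D, F, U}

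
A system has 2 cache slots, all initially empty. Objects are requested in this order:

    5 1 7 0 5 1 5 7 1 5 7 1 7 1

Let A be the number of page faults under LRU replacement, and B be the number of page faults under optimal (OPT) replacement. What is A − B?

Under LRU: F F F F F F . F F F F F . . → 11 faults.
Under OPT: F F F F . F . F . F . F . . → 8 faults.
A − B = 11 − 8 = 3.

3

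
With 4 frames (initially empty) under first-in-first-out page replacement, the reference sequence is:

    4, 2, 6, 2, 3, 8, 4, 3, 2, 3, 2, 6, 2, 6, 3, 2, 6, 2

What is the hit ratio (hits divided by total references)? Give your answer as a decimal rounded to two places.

0.50

4: miss, frames [4]
2: miss, frames [4, 2]
6: miss, frames [4, 2, 6]
2: hit
3: miss, frames [4, 2, 6, 3]
8: miss, evict 4, frames [2, 6, 3, 8]
4: miss, evict 2, frames [6, 3, 8, 4]
3: hit
2: miss, evict 6, frames [3, 8, 4, 2]
3: hit
2: hit
6: miss, evict 3, frames [8, 4, 2, 6]
2: hit
6: hit
3: miss, evict 8, frames [4, 2, 6, 3]
2: hit
6: hit
2: hit
Hits: 9 of 18 references → 9/18 = 0.5000.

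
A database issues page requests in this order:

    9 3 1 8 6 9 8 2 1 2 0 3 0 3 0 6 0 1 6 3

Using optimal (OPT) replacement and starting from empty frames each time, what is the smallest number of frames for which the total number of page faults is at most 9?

4

f=1: 20 faults
f=2: 13 faults
f=3: 10 faults
f=4: 8 faults
f=5: 7 faults
f=6: 7 faults
f=7: 7 faults
Smallest f with faults ≤ 9 is 4.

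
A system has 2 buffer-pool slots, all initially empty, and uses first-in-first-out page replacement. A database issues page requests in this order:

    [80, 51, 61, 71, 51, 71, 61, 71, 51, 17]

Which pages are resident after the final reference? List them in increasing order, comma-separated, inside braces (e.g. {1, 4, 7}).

{17, 51}

80 -> miss, frames {80}
51 -> miss, frames {80,51}
61 -> miss, evict 80, frames {51,61}
71 -> miss, evict 51, frames {61,71}
51 -> miss, evict 61, frames {71,51}
71 -> hit
61 -> miss, evict 71, frames {51,61}
71 -> miss, evict 51, frames {61,71}
51 -> miss, evict 61, frames {71,51}
17 -> miss, evict 71, frames {51,17}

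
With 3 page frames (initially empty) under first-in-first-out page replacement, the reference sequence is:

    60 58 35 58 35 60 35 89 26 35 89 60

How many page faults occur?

6

60: miss, frames (60)
58: miss, frames (60 58)
35: miss, frames (60 58 35)
58: hit
35: hit
60: hit
35: hit
89: miss, evict 60, frames (58 35 89)
26: miss, evict 58, frames (35 89 26)
35: hit
89: hit
60: miss, evict 35, frames (89 26 60)
Page faults: 6.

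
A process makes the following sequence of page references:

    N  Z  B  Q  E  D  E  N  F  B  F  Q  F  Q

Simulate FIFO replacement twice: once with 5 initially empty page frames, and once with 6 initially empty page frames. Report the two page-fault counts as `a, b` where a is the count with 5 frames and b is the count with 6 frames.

10, 7

5 frames: F F F F F F . F F F . F . . → 10 faults.
6 frames: F F F F F F . . F . . . . . → 7 faults.
7 < 10: adding a frame reduced faults, as is typical.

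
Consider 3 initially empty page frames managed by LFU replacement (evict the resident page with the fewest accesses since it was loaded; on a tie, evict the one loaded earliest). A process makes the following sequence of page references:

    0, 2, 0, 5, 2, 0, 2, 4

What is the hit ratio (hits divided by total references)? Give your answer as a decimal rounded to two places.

0.50

0: miss, frames {0}
2: miss, frames {0,2}
0: hit
5: miss, frames {0,2,5}
2: hit
0: hit
2: hit
4: miss, evict 5, frames {0,2,4}
Hits: 4 of 8 references → 4/8 = 0.5000.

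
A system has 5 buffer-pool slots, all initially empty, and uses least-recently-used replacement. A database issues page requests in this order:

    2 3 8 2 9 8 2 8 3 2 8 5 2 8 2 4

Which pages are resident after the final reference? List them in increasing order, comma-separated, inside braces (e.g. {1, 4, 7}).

2: fault, frames [2]
3: fault, frames [2, 3]
8: fault, frames [2, 3, 8]
2: hit
9: fault, frames [3, 8, 2, 9]
8: hit
2: hit
8: hit
3: hit
2: hit
8: hit
5: fault, frames [9, 3, 2, 8, 5]
2: hit
8: hit
2: hit
4: fault, evict 9, frames [3, 5, 8, 2, 4]

{2, 3, 4, 5, 8}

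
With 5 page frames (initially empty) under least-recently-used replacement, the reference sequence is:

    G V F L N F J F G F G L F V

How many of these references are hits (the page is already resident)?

6

G -> miss, frames (G)
V -> miss, frames (G V)
F -> miss, frames (G V F)
L -> miss, frames (G V F L)
N -> miss, frames (G V F L N)
F -> hit
J -> miss, evict G, frames (V L N F J)
F -> hit
G -> miss, evict V, frames (L N J F G)
F -> hit
G -> hit
L -> hit
F -> hit
V -> miss, evict N, frames (J G L F V)
Hits: 6.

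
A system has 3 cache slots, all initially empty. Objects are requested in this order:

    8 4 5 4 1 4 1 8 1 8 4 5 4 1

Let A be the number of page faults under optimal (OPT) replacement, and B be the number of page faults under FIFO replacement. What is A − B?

Under OPT: F F F . F . . . . . . F . . → 5 faults.
Under FIFO: F F F . F . . F . . F F . F → 8 faults.
A − B = 5 − 8 = -3.

-3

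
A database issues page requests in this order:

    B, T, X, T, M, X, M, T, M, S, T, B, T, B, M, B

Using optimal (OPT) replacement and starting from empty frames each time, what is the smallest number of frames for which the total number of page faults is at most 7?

3

f=1: 16 faults
f=2: 8 faults
f=3: 6 faults
f=4: 5 faults
f=5: 5 faults
Smallest f with faults ≤ 7 is 3.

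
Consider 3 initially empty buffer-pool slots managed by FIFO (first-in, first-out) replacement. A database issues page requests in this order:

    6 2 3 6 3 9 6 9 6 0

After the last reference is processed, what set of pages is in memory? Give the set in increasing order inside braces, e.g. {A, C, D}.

{0, 6, 9}

6 -> fault, frames [6]
2 -> fault, frames [6, 2]
3 -> fault, frames [6, 2, 3]
6 -> hit
3 -> hit
9 -> fault, evict 6, frames [2, 3, 9]
6 -> fault, evict 2, frames [3, 9, 6]
9 -> hit
6 -> hit
0 -> fault, evict 3, frames [9, 6, 0]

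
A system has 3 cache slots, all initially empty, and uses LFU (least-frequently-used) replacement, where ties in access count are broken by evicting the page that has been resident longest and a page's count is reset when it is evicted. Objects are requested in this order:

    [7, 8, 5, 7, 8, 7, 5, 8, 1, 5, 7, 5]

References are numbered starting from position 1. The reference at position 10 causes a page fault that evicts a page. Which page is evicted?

pos 1: 7 → fault, frames [7]
pos 2: 8 → fault, frames [7, 8]
pos 3: 5 → fault, frames [7, 8, 5]
pos 4: 7 → hit
pos 5: 8 → hit
pos 6: 7 → hit
pos 7: 5 → hit
pos 8: 8 → hit
pos 9: 1 → fault, evict 5, frames [7, 8, 1]
pos 10: 5 → fault, evict 1, frames [7, 8, 5]
At position 10, page 1 is evicted.

1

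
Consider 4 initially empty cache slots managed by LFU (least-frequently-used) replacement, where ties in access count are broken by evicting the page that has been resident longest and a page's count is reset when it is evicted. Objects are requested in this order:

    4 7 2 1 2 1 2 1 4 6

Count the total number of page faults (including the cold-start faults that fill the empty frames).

4: miss, frames {4}
7: miss, frames {4,7}
2: miss, frames {4,7,2}
1: miss, frames {4,7,2,1}
2: hit
1: hit
2: hit
1: hit
4: hit
6: miss, evict 7, frames {4,2,1,6}
Page faults: 5.

5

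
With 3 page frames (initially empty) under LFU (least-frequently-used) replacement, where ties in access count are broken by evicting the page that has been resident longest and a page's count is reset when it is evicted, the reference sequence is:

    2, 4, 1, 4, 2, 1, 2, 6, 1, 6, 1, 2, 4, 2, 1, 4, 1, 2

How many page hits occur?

2 -> fault, frames (2)
4 -> fault, frames (2 4)
1 -> fault, frames (2 4 1)
4 -> hit
2 -> hit
1 -> hit
2 -> hit
6 -> fault, evict 4, frames (2 1 6)
1 -> hit
6 -> hit
1 -> hit
2 -> hit
4 -> fault, evict 6, frames (2 1 4)
2 -> hit
1 -> hit
4 -> hit
1 -> hit
2 -> hit
Hits: 13.

13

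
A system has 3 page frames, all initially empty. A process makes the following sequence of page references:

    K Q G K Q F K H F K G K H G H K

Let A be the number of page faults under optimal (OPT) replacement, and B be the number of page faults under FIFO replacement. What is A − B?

-1

Under OPT: F F F . . F . F . . F . . . . . → 6 faults.
Under FIFO: F F F . . F F F . . F . . . . . → 7 faults.
A − B = 6 − 7 = -1.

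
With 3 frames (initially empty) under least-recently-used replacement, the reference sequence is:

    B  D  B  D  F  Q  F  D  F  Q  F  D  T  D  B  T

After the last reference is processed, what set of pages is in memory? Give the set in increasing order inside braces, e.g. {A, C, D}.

{B, D, T}

B: miss, frames (B)
D: miss, frames (B D)
B: hit
D: hit
F: miss, frames (B D F)
Q: miss, evict B, frames (D F Q)
F: hit
D: hit
F: hit
Q: hit
F: hit
D: hit
T: miss, evict Q, frames (F D T)
D: hit
B: miss, evict F, frames (T D B)
T: hit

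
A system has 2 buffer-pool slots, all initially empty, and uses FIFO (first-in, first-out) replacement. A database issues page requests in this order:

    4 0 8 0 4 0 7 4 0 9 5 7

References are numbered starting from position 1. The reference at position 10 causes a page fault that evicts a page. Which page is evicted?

pos 1: 4: fault, frames (4)
pos 2: 0: fault, frames (4 0)
pos 3: 8: fault, evict 4, frames (0 8)
pos 4: 0: hit
pos 5: 4: fault, evict 0, frames (8 4)
pos 6: 0: fault, evict 8, frames (4 0)
pos 7: 7: fault, evict 4, frames (0 7)
pos 8: 4: fault, evict 0, frames (7 4)
pos 9: 0: fault, evict 7, frames (4 0)
pos 10: 9: fault, evict 4, frames (0 9)
At position 10, page 4 is evicted.

4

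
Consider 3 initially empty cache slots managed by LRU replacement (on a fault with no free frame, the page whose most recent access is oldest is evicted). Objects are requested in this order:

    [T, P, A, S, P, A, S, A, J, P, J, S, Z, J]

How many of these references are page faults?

T -> fault, frames [T]
P -> fault, frames [T, P]
A -> fault, frames [T, P, A]
S -> fault, evict T, frames [P, A, S]
P -> hit
A -> hit
S -> hit
A -> hit
J -> fault, evict P, frames [S, A, J]
P -> fault, evict S, frames [A, J, P]
J -> hit
S -> fault, evict A, frames [P, J, S]
Z -> fault, evict P, frames [J, S, Z]
J -> hit
Page faults: 8.

8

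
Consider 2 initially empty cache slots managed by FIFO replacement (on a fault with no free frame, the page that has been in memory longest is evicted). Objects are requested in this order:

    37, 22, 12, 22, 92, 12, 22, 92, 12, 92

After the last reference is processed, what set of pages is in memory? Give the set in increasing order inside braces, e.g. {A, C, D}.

{12, 92}

37 -> fault, frames [37]
22 -> fault, frames [37, 22]
12 -> fault, evict 37, frames [22, 12]
22 -> hit
92 -> fault, evict 22, frames [12, 92]
12 -> hit
22 -> fault, evict 12, frames [92, 22]
92 -> hit
12 -> fault, evict 92, frames [22, 12]
92 -> fault, evict 22, frames [12, 92]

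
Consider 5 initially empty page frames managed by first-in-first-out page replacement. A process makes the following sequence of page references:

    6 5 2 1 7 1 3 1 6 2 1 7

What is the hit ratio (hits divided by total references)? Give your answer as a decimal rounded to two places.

0.42

6: fault, frames {6}
5: fault, frames {6,5}
2: fault, frames {6,5,2}
1: fault, frames {6,5,2,1}
7: fault, frames {6,5,2,1,7}
1: hit
3: fault, evict 6, frames {5,2,1,7,3}
1: hit
6: fault, evict 5, frames {2,1,7,3,6}
2: hit
1: hit
7: hit
Hits: 5 of 12 references → 5/12 = 0.4167.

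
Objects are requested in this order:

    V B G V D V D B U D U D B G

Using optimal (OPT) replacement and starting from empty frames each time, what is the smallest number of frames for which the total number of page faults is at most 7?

3

f=1: 14 faults
f=2: 8 faults
f=3: 6 faults
f=4: 5 faults
f=5: 5 faults
Smallest f with faults ≤ 7 is 3.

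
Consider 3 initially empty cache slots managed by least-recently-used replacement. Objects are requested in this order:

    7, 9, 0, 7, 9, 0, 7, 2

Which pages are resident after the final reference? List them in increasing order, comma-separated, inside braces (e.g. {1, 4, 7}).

{0, 2, 7}

7: fault, frames (7)
9: fault, frames (7 9)
0: fault, frames (7 9 0)
7: hit
9: hit
0: hit
7: hit
2: fault, evict 9, frames (0 7 2)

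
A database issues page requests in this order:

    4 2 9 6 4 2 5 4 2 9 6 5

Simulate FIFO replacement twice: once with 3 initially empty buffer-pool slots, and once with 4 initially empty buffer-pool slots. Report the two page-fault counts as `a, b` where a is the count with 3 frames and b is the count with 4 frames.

3 frames: F F F F F F F . . F F . → 9 faults.
4 frames: F F F F . . F F F F F F → 10 faults.
10 > 9: adding a frame increased faults — Belady's anomaly.

9, 10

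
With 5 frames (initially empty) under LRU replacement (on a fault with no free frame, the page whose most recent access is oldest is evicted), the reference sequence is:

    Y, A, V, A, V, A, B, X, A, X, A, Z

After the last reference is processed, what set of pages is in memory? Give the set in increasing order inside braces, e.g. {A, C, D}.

{A, B, V, X, Z}

Y -> fault, frames {Y}
A -> fault, frames {Y,A}
V -> fault, frames {Y,A,V}
A -> hit
V -> hit
A -> hit
B -> fault, frames {Y,V,A,B}
X -> fault, frames {Y,V,A,B,X}
A -> hit
X -> hit
A -> hit
Z -> fault, evict Y, frames {V,B,X,A,Z}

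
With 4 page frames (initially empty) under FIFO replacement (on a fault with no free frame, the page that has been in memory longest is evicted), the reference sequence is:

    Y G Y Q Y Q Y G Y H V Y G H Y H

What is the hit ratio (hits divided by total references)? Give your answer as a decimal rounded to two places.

0.56

Y: fault, frames [Y]
G: fault, frames [Y, G]
Y: hit
Q: fault, frames [Y, G, Q]
Y: hit
Q: hit
Y: hit
G: hit
Y: hit
H: fault, frames [Y, G, Q, H]
V: fault, evict Y, frames [G, Q, H, V]
Y: fault, evict G, frames [Q, H, V, Y]
G: fault, evict Q, frames [H, V, Y, G]
H: hit
Y: hit
H: hit
Hits: 9 of 16 references → 9/16 = 0.5625.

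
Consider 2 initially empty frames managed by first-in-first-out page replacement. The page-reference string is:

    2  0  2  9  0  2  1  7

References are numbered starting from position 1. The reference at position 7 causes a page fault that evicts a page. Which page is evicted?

9

pos 1: 2: miss, frames {2}
pos 2: 0: miss, frames {2,0}
pos 3: 2: hit
pos 4: 9: miss, evict 2, frames {0,9}
pos 5: 0: hit
pos 6: 2: miss, evict 0, frames {9,2}
pos 7: 1: miss, evict 9, frames {2,1}
At position 7, page 9 is evicted.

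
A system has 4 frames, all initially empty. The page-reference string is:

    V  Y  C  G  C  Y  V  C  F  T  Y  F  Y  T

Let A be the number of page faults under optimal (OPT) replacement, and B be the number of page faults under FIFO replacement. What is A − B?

Under OPT: F F F F . . . . F F . . . . → 6 faults.
Under FIFO: F F F F . . . . F F F . . . → 7 faults.
A − B = 6 − 7 = -1.

-1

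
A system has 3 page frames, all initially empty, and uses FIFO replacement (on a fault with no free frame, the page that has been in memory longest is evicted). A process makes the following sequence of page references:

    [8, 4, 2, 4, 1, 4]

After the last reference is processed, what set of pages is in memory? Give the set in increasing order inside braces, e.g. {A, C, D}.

{1, 2, 4}

8 → miss, frames (8)
4 → miss, frames (8 4)
2 → miss, frames (8 4 2)
4 → hit
1 → miss, evict 8, frames (4 2 1)
4 → hit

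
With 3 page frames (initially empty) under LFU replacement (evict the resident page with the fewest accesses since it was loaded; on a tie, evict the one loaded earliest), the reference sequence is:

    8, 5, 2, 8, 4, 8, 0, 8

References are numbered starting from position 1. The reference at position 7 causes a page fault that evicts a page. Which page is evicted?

2

pos 1: 8 -> miss, frames (8)
pos 2: 5 -> miss, frames (8 5)
pos 3: 2 -> miss, frames (8 5 2)
pos 4: 8 -> hit
pos 5: 4 -> miss, evict 5, frames (8 2 4)
pos 6: 8 -> hit
pos 7: 0 -> miss, evict 2, frames (8 4 0)
At position 7, page 2 is evicted.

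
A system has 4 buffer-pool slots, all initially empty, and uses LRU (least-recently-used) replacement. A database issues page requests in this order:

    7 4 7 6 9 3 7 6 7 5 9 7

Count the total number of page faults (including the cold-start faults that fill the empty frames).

7

7 -> fault, frames (7)
4 -> fault, frames (7 4)
7 -> hit
6 -> fault, frames (4 7 6)
9 -> fault, frames (4 7 6 9)
3 -> fault, evict 4, frames (7 6 9 3)
7 -> hit
6 -> hit
7 -> hit
5 -> fault, evict 9, frames (3 6 7 5)
9 -> fault, evict 3, frames (6 7 5 9)
7 -> hit
Page faults: 7.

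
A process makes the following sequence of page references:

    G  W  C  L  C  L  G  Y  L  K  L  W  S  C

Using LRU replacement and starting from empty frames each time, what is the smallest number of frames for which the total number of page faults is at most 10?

3

f=1: 14 faults
f=2: 11 faults
f=3: 10 faults
f=4: 9 faults
f=5: 9 faults
f=6: 8 faults
f=7: 7 faults
Smallest f with faults ≤ 10 is 3.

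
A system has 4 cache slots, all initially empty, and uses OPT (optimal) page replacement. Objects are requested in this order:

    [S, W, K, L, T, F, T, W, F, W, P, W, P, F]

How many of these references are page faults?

7

S → fault, frames (S)
W → fault, frames (S W)
K → fault, frames (S W K)
L → fault, frames (S W K L)
T → fault, evict L, frames (S W K T)
F → fault, evict K, frames (S W T F)
T → hit
W → hit
F → hit
W → hit
P → fault, evict T, frames (S W F P)
W → hit
P → hit
F → hit
Page faults: 7.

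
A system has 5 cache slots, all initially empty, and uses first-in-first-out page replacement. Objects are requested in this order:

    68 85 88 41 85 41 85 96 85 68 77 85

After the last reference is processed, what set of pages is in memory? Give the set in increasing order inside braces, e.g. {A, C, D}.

68 → miss, frames (68)
85 → miss, frames (68 85)
88 → miss, frames (68 85 88)
41 → miss, frames (68 85 88 41)
85 → hit
41 → hit
85 → hit
96 → miss, frames (68 85 88 41 96)
85 → hit
68 → hit
77 → miss, evict 68, frames (85 88 41 96 77)
85 → hit

{41, 77, 85, 88, 96}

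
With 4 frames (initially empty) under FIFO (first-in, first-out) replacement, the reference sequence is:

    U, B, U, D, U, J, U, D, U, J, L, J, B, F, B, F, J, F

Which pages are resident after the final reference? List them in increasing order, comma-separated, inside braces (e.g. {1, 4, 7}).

U: miss, frames (U)
B: miss, frames (U B)
U: hit
D: miss, frames (U B D)
U: hit
J: miss, frames (U B D J)
U: hit
D: hit
U: hit
J: hit
L: miss, evict U, frames (B D J L)
J: hit
B: hit
F: miss, evict B, frames (D J L F)
B: miss, evict D, frames (J L F B)
F: hit
J: hit
F: hit

{B, F, J, L}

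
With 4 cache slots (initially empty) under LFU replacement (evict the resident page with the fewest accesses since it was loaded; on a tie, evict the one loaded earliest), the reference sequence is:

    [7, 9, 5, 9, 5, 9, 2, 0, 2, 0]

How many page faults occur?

5

7 → fault, frames [7]
9 → fault, frames [7, 9]
5 → fault, frames [7, 9, 5]
9 → hit
5 → hit
9 → hit
2 → fault, frames [7, 9, 5, 2]
0 → fault, evict 7, frames [9, 5, 2, 0]
2 → hit
0 → hit
Page faults: 5.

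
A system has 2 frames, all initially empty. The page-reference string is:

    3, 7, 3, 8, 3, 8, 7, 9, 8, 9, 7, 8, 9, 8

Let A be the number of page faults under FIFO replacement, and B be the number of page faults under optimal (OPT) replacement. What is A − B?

Under FIFO: F F . F F . F F F . F . F F → 10 faults.
Under OPT: F F . F . . F F . . F . F . → 7 faults.
A − B = 10 − 7 = 3.

3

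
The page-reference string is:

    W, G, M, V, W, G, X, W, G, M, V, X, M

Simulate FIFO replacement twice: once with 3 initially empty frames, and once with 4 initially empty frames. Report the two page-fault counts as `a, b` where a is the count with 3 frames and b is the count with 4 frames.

9, 10

3 frames: F F F F F F F . . F F . . → 9 faults.
4 frames: F F F F . . F F F F F F . → 10 faults.
10 > 9: adding a frame increased faults — Belady's anomaly.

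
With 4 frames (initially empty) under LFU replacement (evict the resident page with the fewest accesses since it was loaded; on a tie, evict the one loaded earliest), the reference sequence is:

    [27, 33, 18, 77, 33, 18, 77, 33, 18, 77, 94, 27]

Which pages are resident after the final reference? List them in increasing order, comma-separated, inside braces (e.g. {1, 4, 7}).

{18, 27, 33, 77}

27 -> fault, frames [27]
33 -> fault, frames [27, 33]
18 -> fault, frames [27, 33, 18]
77 -> fault, frames [27, 33, 18, 77]
33 -> hit
18 -> hit
77 -> hit
33 -> hit
18 -> hit
77 -> hit
94 -> fault, evict 27, frames [33, 18, 77, 94]
27 -> fault, evict 94, frames [33, 18, 77, 27]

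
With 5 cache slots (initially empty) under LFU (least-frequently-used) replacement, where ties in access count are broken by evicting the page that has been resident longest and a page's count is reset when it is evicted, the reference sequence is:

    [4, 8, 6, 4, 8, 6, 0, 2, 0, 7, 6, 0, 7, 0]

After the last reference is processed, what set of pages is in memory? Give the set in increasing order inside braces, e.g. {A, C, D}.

4 → miss, frames [4]
8 → miss, frames [4, 8]
6 → miss, frames [4, 8, 6]
4 → hit
8 → hit
6 → hit
0 → miss, frames [4, 8, 6, 0]
2 → miss, frames [4, 8, 6, 0, 2]
0 → hit
7 → miss, evict 2, frames [4, 8, 6, 0, 7]
6 → hit
0 → hit
7 → hit
0 → hit

{0, 4, 6, 7, 8}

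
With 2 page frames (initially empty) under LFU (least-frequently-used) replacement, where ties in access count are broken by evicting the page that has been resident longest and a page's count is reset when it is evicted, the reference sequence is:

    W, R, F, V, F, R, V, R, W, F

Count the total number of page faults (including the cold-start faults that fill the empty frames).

8

W -> miss, frames {W}
R -> miss, frames {W,R}
F -> miss, evict W, frames {R,F}
V -> miss, evict R, frames {F,V}
F -> hit
R -> miss, evict V, frames {F,R}
V -> miss, evict R, frames {F,V}
R -> miss, evict V, frames {F,R}
W -> miss, evict R, frames {F,W}
F -> hit
Page faults: 8.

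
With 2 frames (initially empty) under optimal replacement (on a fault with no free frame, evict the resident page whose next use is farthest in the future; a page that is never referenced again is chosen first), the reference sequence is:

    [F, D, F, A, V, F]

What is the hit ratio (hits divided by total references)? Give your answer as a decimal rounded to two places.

0.33

F -> fault, frames (F)
D -> fault, frames (F D)
F -> hit
A -> fault, evict D, frames (F A)
V -> fault, evict A, frames (F V)
F -> hit
Hits: 2 of 6 references → 2/6 = 0.3333.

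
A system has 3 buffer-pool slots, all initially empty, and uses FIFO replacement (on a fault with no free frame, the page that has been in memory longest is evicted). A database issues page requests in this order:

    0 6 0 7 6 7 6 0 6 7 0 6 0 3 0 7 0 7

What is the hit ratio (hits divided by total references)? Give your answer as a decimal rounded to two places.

0 -> fault, frames {0}
6 -> fault, frames {0,6}
0 -> hit
7 -> fault, frames {0,6,7}
6 -> hit
7 -> hit
6 -> hit
0 -> hit
6 -> hit
7 -> hit
0 -> hit
6 -> hit
0 -> hit
3 -> fault, evict 0, frames {6,7,3}
0 -> fault, evict 6, frames {7,3,0}
7 -> hit
0 -> hit
7 -> hit
Hits: 13 of 18 references → 13/18 = 0.7222.

0.72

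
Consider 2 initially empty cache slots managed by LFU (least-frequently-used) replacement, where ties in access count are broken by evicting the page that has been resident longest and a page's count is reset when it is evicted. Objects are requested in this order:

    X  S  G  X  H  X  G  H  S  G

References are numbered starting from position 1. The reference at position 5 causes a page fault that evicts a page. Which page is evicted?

G

pos 1: X → miss, frames {X}
pos 2: S → miss, frames {X,S}
pos 3: G → miss, evict X, frames {S,G}
pos 4: X → miss, evict S, frames {G,X}
pos 5: H → miss, evict G, frames {X,H}
At position 5, page G is evicted.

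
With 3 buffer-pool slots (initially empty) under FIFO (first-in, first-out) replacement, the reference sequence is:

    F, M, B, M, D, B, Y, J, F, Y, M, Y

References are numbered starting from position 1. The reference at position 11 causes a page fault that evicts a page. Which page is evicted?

pos 1: F → miss, frames [F]
pos 2: M → miss, frames [F, M]
pos 3: B → miss, frames [F, M, B]
pos 4: M → hit
pos 5: D → miss, evict F, frames [M, B, D]
pos 6: B → hit
pos 7: Y → miss, evict M, frames [B, D, Y]
pos 8: J → miss, evict B, frames [D, Y, J]
pos 9: F → miss, evict D, frames [Y, J, F]
pos 10: Y → hit
pos 11: M → miss, evict Y, frames [J, F, M]
At position 11, page Y is evicted.

Y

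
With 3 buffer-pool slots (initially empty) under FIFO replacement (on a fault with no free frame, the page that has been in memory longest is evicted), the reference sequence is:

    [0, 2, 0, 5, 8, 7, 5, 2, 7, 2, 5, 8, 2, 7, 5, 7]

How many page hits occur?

7

0: miss, frames {0}
2: miss, frames {0,2}
0: hit
5: miss, frames {0,2,5}
8: miss, evict 0, frames {2,5,8}
7: miss, evict 2, frames {5,8,7}
5: hit
2: miss, evict 5, frames {8,7,2}
7: hit
2: hit
5: miss, evict 8, frames {7,2,5}
8: miss, evict 7, frames {2,5,8}
2: hit
7: miss, evict 2, frames {5,8,7}
5: hit
7: hit
Hits: 7.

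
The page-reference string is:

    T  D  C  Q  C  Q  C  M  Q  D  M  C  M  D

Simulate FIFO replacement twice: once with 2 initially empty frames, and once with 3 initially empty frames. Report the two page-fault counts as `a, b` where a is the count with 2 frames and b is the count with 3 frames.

9, 7

2 frames: F F F F . . . F . F . F F F → 9 faults.
3 frames: F F F F . . . F . F . F . . → 7 faults.
7 < 9: adding a frame reduced faults, as is typical.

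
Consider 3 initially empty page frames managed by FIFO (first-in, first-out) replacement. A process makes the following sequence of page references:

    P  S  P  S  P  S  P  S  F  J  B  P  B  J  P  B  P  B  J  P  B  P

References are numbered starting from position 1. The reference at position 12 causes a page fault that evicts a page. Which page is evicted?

pos 1: P -> fault, frames {P}
pos 2: S -> fault, frames {P,S}
pos 3: P -> hit
pos 4: S -> hit
pos 5: P -> hit
pos 6: S -> hit
pos 7: P -> hit
pos 8: S -> hit
pos 9: F -> fault, frames {P,S,F}
pos 10: J -> fault, evict P, frames {S,F,J}
pos 11: B -> fault, evict S, frames {F,J,B}
pos 12: P -> fault, evict F, frames {J,B,P}
At position 12, page F is evicted.

F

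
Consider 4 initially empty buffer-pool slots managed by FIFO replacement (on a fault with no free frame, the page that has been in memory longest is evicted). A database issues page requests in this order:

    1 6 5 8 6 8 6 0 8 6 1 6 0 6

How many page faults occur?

1: fault, frames (1)
6: fault, frames (1 6)
5: fault, frames (1 6 5)
8: fault, frames (1 6 5 8)
6: hit
8: hit
6: hit
0: fault, evict 1, frames (6 5 8 0)
8: hit
6: hit
1: fault, evict 6, frames (5 8 0 1)
6: fault, evict 5, frames (8 0 1 6)
0: hit
6: hit
Page faults: 7.

7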